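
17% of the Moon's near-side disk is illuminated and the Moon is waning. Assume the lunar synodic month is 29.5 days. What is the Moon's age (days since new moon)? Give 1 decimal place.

From f = (1 − cos θ)/2: cos θ = 1 − 2×0.17 = 0.660; arccos → 48.7°.
Since the Moon is past full (waning), take the reflex angle: θ = 360° − 48.7° = 311.3°.
At 360°/29.5 d per day, 311.3° corresponds to 25.51 days.

25.5 days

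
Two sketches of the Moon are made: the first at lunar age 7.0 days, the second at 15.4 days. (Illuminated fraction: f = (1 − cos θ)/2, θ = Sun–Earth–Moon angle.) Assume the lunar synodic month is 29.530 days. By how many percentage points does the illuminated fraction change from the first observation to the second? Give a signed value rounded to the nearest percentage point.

+54 pp

θ₁ = 360° × 7.0/29.530 = 85.3°, f₁ = (1 − cos θ₁)/2 = 0.459.
θ₂ = 360° × 15.4/29.530 = 187.7°, f₂ = (1 − cos θ₂)/2 = 0.995.
Change = f₂ − f₁ = +0.536 → +54 percentage points.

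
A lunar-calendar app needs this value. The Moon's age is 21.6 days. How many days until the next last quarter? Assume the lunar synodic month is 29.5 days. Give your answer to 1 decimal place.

Last quarter occurs at elongation 270°, i.e. at age 29.5 × 270/360 = 22.125 d.
That is 22.125 − 21.6 = 0.525 days ahead.

0.5 days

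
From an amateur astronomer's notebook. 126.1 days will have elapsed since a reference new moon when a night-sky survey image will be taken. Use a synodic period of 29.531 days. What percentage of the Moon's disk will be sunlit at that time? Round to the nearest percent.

56%

126.1 d spans 4 complete synodic months (4 × 29.531 = 118.12 d) plus 7.98 d.
Phase angle: θ = 360°·(7.98 d)/(29.531 d) = 97.2°.
With cos θ = (-0.126), the lit fraction is (1 − (-0.126))/2 ≈ 0.563, so 56%.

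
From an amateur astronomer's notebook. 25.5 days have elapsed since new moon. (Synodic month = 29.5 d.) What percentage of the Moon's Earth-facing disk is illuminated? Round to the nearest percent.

Elongation θ = 360° × 25.5/29.5 ≈ 311.2°.
Illuminated fraction = (1 − cos 311.2°)/2 = (1 − 0.659)/2 ≈ 0.171, so 17%.

17%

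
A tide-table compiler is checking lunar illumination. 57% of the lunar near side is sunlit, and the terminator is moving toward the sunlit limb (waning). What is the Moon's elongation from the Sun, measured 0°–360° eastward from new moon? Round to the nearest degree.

262°

cos θ = 1 − 2f = -0.140, giving a principal value of 98.0°.
A waning Moon lies in 180°–360°, so θ = 360° − 98.0° = 262.0°.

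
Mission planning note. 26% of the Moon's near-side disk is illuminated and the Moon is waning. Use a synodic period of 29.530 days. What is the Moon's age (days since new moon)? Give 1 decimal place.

24.5 days

Invert f = (1 − cos θ)/2 to get cos θ = 1 − 2(0.26) = 0.480, hence θ₀ = arccos 0.480 = 61.3°.
Since the Moon is past full (waning), take the reflex angle: θ = 360° − 61.3° = 298.7°.
That fraction of the synodic month is 298.7/360 × 29.530 d ≈ 24.50 d.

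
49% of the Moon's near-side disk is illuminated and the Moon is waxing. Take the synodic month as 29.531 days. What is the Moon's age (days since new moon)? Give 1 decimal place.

From f = (1 − cos θ)/2: cos θ = 1 − 2×0.49 = 0.020; arccos → 88.9°.
Waxing ⇒ before full, so θ = 88.9°.
At 360°/29.531 d per day, 88.9° corresponds to 7.29 days.

7.3 days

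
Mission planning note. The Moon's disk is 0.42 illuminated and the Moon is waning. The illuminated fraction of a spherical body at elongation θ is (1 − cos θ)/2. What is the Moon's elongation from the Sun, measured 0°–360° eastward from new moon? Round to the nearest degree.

279°

Invert f = (1 − cos θ)/2 to get cos θ = 1 − 2(0.42) = 0.160, hence θ₀ = arccos 0.160 = 80.8°.
Since the Moon is past full (waning), take the reflex angle: θ = 360° − 80.8° = 279.2°.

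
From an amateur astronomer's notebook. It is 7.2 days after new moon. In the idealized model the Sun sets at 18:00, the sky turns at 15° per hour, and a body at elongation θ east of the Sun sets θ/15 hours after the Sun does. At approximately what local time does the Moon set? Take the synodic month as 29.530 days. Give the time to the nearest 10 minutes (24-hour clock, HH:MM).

Phase angle: θ = 360°·(7.2 d)/(29.530 d) = 87.8°.
At 15° of sky rotation per hour, 87.8° corresponds to a 5.85 h lag.
18:00 + 5.852 h ≈ 23:51 → 23:50 to the nearest ten minutes.

23:50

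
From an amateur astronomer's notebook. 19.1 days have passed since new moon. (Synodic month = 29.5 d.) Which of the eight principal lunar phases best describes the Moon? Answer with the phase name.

waning gibbous

At 19.1/29.5 of the cycle, θ ≈ 233° — the waning gibbous range.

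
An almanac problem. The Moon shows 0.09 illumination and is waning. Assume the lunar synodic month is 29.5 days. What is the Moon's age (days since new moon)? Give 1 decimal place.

From f = (1 − cos θ)/2: cos θ = 1 − 2×0.09 = 0.820; arccos → 34.9°.
Since the Moon is past full (waning), take the reflex angle: θ = 360° − 34.9° = 325.1°.
That fraction of the synodic month is 325.1/360 × 29.5 d ≈ 26.64 d.

26.6 days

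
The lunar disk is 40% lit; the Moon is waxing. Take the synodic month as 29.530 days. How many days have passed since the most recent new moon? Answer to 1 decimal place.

From f = (1 − cos θ)/2: cos θ = 1 − 2×0.40 = 0.200; arccos → 78.5°.
Before full moon the principal value applies: θ = 78.5°.
Age = 29.530 × 78.5°/360° ≈ 6.44 days.

6.4 days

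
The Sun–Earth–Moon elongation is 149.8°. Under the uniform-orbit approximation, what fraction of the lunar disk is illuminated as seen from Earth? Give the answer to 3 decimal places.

f = (1 − cos 149.8°)/2 = (1 − (-0.864))/2 ≈ 0.932.

0.932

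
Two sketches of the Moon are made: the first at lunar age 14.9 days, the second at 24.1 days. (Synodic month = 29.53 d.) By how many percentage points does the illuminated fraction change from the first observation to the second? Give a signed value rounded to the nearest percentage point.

-70 pp

θ₁ = 360° × 14.9/29.53 = 181.6°, f₁ = (1 − cos θ₁)/2 = 1.000.
θ₂ = 360° × 24.1/29.53 = 293.8°, f₂ = (1 − cos θ₂)/2 = 0.298.
Change = f₂ − f₁ = -0.702 → -70 percentage points.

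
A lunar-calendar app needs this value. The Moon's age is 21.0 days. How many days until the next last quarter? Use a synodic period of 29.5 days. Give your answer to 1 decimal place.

Last quarter occurs at elongation 270°, i.e. at age 29.5 × 270/360 = 22.125 d.
So 1.125 days remain (22.125 − 21.0).

1.1 days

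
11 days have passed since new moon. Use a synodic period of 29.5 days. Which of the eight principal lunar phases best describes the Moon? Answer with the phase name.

waxing gibbous

θ ≈ 360° × 11/29.5 = 134°, which falls in the waxing gibbous sector.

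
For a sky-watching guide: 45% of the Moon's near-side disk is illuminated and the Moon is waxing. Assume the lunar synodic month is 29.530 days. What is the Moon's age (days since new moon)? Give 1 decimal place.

6.9 days

cos θ = 1 − 2f = 0.100, giving a principal value of 84.3°.
Before full moon the principal value applies: θ = 84.3°.
Age = 29.530 × 84.3°/360° ≈ 6.91 days.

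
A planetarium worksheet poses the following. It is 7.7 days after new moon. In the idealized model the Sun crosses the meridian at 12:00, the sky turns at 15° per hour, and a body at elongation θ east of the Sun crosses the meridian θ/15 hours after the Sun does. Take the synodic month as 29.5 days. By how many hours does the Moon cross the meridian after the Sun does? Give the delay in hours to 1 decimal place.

Elongation θ = 360° × 7.7/29.5 ≈ 94.0°.
At 15° of sky rotation per hour, 94.0° corresponds to a 6.26 h lag.
So the Moon crosses the meridian 6.26 h after the Sun.

6.3 h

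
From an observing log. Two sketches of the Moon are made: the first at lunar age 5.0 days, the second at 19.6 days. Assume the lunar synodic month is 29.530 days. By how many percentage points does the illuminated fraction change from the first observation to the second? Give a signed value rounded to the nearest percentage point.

+50 pp

First observation: θ = 360°·5.0/29.530 = 61.0°, so f = 0.257.
Second observation: θ = 238.9°, f = 0.758.
Δf = 0.758 − 0.257 = +0.501, i.e. +50 pp.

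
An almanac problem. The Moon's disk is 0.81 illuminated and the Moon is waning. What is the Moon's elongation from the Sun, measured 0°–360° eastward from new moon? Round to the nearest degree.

cos θ = 1 − 2f = -0.620, giving a principal value of 128.3°.
Since the Moon is past full (waning), take the reflex angle: θ = 360° − 128.3° = 231.7°.

232°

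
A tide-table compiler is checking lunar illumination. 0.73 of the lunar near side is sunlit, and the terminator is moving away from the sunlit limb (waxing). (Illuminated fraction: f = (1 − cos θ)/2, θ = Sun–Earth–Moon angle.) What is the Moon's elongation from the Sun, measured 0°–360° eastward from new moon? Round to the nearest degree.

117°

From f = (1 − cos θ)/2: cos θ = 1 − 2×0.73 = -0.460; arccos → 117.4°.
Waxing ⇒ before full, so θ = 117.4°.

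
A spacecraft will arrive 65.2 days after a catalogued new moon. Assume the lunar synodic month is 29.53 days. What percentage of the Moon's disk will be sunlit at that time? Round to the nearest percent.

37%

Reduce mod P: 65.2 − 2×29.53 = 6.14 d into the current lunation.
Elongation θ = 360° × 6.14/29.53 ≈ 74.9°.
cos 74.9° = 0.261, so f = (1 − 0.261)/2 = 0.369, so 37%.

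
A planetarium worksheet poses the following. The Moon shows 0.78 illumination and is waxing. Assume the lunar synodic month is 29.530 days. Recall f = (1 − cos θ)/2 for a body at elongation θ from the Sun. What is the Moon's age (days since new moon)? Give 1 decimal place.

Invert f = (1 − cos θ)/2 to get cos θ = 1 − 2(0.78) = -0.560, hence θ₀ = arccos -0.560 = 124.1°.
Waxing ⇒ before full, so θ = 124.1°.
Age = 29.530 × 124.1°/360° ≈ 10.18 days.

10.2 days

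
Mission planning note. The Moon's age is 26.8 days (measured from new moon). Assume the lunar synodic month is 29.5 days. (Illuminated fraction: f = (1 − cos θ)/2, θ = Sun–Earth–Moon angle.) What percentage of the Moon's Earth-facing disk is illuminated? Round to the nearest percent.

Phase angle: θ = 360°·(26.8 d)/(29.5 d) = 327.1°.
With cos θ = 0.839, the lit fraction is (1 − 0.839)/2 ≈ 0.080, so 8%.

8%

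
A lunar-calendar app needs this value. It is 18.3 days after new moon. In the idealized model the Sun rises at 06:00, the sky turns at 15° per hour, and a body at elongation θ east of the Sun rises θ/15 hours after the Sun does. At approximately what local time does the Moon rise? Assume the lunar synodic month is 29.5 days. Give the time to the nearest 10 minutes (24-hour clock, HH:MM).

Phase angle: θ = 360°·(18.3 d)/(29.5 d) = 223.3°.
The Moon trails the Sun by θ/15 = 223.3/15 ≈ 14.89 hours.
06:00 + 14.888 h ≈ 20:53 → 20:50 to the nearest ten minutes.

20:50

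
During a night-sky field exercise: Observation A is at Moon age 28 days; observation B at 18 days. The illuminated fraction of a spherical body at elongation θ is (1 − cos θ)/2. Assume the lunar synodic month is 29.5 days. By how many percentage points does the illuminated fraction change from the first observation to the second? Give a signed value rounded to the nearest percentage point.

θ₁ = 360° × 28/29.5 = 341.7°, f₁ = (1 − cos θ₁)/2 = 0.025.
θ₂ = 360° × 18/29.5 = 219.7°, f₂ = (1 − cos θ₂)/2 = 0.885.
Change = f₂ − f₁ = +0.860 → +86 percentage points.

+86 pp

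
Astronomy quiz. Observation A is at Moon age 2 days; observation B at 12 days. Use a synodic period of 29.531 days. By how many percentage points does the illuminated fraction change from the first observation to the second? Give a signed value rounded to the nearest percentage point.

θ₁ = 360° × 2/29.531 = 24.4°, f₁ = (1 − cos θ₁)/2 = 0.045.
θ₂ = 360° × 12/29.531 = 146.3°, f₂ = (1 − cos θ₂)/2 = 0.916.
Change = f₂ − f₁ = +0.871 → +87 percentage points.

+87 pp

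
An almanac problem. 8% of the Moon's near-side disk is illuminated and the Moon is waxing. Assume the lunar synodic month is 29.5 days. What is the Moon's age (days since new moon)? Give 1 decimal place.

From f = (1 − cos θ)/2: cos θ = 1 − 2×0.08 = 0.840; arccos → 32.9°.
The Moon is waxing (0°–180°), so θ = 32.9° directly.
At 360°/29.5 d per day, 32.9° corresponds to 2.69 days.

2.7 days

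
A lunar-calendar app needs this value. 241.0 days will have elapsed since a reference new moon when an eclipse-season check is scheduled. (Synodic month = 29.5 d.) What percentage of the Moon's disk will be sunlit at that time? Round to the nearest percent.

Reduce mod P: 241.0 − 8×29.5 = 5.00 d into the current lunation.
Elongation θ = 360° × 5.00/29.5 ≈ 61.0°.
Illuminated fraction = (1 − cos 61.0°)/2 = (1 − 0.485)/2 ≈ 0.258, so 26%.

26%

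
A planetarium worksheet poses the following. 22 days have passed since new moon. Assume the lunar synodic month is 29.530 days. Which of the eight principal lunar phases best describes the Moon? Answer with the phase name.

θ ≈ 360° × 22/29.530 = 268°, which falls in the last quarter sector.

last quarter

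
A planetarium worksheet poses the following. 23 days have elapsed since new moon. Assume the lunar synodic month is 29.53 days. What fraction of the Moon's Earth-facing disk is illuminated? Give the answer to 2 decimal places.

0.41

The Moon has covered 23/29.53 of its cycle, so θ ≈ 360° × 23/29.53 = 280.4°.
With cos θ = 0.180, the lit fraction is (1 − 0.180)/2 ≈ 0.410.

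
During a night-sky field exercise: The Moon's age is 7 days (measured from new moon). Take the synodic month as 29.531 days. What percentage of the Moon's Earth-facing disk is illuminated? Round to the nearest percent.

The Moon has covered 7/29.531 of its cycle, so θ ≈ 360° × 7/29.531 = 85.3°.
With cos θ = 0.081, the lit fraction is (1 − 0.081)/2 ≈ 0.459, so 46%.

46%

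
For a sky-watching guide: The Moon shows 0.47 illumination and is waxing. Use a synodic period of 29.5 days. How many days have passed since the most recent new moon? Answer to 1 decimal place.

7.1 days

From f = (1 − cos θ)/2: cos θ = 1 − 2×0.47 = 0.060; arccos → 86.6°.
Before full moon the principal value applies: θ = 86.6°.
At 360°/29.5 d per day, 86.6° corresponds to 7.09 days.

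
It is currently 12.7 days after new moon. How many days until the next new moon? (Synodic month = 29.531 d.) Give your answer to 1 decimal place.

16.8 days

One full lunation from the last new moon is 29.531 d; remaining = 29.531 − 12.7 = 16.831 d.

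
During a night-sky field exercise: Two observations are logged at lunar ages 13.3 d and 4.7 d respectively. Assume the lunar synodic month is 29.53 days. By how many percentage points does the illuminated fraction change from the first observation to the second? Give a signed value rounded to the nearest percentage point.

-75 percentage points

First observation: θ = 360°·13.3/29.53 = 162.1°, so f = 0.976.
Second observation: θ = 57.3°, f = 0.230.
Δf = 0.230 − 0.976 = -0.746, i.e. -75 pp.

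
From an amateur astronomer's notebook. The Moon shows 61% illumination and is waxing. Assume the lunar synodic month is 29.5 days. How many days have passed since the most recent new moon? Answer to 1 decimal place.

From f = (1 − cos θ)/2: cos θ = 1 − 2×0.61 = -0.220; arccos → 102.7°.
Waxing ⇒ before full, so θ = 102.7°.
That fraction of the synodic month is 102.7/360 × 29.5 d ≈ 8.42 d.

8.4 days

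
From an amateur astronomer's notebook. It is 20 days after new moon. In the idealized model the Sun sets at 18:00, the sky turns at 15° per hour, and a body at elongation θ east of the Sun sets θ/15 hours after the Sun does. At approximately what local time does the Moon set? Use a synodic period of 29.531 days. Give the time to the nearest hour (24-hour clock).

10:00

Elongation θ = 360° × 20/29.531 ≈ 243.8°.
At 15° of sky rotation per hour, 243.8° corresponds to a 16.25 h lag.
18:00 + 16.25 h ≈ 10:15 → 10:00 to the nearest hour.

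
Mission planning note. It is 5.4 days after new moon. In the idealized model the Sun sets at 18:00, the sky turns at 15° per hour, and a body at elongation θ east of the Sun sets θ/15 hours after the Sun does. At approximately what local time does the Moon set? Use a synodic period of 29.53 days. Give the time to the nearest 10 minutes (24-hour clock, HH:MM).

22:20

The Moon has covered 5.4/29.53 of its cycle, so θ ≈ 360° × 5.4/29.53 = 65.8°.
At 15° of sky rotation per hour, 65.8° corresponds to a 4.39 h lag.
18:00 + 4.389 h ≈ 22:23 → 22:20 to the nearest ten minutes.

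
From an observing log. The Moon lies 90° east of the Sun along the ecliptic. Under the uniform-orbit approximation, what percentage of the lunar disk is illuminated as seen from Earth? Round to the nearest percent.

50%

Half-versine of 90°: (1 − 0.000)/2 = 0.500, i.e. 50%.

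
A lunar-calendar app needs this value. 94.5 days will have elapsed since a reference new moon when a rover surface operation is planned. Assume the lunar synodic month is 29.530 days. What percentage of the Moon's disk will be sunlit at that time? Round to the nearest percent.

94.5/29.530 = 3.200 lunations, so 3 complete cycles and 5.91 d into the next.
Phase angle: θ = 360°·(5.91 d)/(29.530 d) = 72.0°.
Illuminated fraction = (1 − cos 72.0°)/2 = (1 − 0.308)/2 ≈ 0.346, so 35%.

35%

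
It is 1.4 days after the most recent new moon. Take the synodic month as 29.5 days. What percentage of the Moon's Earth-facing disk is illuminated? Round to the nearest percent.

2%

Elongation θ = 360° × 1.4/29.5 ≈ 17.1°.
With cos θ = 0.956, the lit fraction is (1 − 0.956)/2 ≈ 0.022, so 2%.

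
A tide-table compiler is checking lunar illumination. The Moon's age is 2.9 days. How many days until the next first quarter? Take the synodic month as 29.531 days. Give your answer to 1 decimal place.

First quarter is 0.25 of the way through the cycle: age 0.25 × 29.531 = 7.383 d.
So 4.483 days remain (7.383 − 2.9).

4.5 days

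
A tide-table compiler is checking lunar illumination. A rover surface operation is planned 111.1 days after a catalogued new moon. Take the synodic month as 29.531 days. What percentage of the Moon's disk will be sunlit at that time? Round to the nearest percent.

46%

111.1/29.531 = 3.762 lunations, so 3 complete cycles and 22.51 d into the next.
Elongation θ = 360° × 22.51/29.531 ≈ 274.4°.
With cos θ = 0.076, the lit fraction is (1 − 0.076)/2 ≈ 0.462, so 46%.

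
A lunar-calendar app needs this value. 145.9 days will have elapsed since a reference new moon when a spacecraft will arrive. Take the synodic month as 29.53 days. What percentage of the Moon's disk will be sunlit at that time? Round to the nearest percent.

145.9/29.53 = 4.941 lunations, so 4 complete cycles and 27.78 d into the next.
Elongation θ = 360° × 27.78/29.53 ≈ 338.7°.
cos 338.7° = 0.931, so f = (1 − 0.931)/2 = 0.034, so 3%.

3%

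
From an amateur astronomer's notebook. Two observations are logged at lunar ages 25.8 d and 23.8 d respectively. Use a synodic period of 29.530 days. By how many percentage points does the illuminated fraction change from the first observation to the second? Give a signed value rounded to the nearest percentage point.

+18 percentage points

First observation: θ = 360°·25.8/29.530 = 314.5°, so f = 0.149.
Second observation: θ = 290.1°, f = 0.328.
Δf = 0.328 − 0.149 = +0.178, i.e. +18 pp.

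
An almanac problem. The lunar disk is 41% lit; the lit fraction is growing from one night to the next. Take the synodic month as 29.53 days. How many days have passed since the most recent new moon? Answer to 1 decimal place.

6.5 days

cos θ = 1 − 2f = 0.180, giving a principal value of 79.6°.
Before full moon the principal value applies: θ = 79.6°.
Age = 29.53 × 79.6°/360° ≈ 6.53 days.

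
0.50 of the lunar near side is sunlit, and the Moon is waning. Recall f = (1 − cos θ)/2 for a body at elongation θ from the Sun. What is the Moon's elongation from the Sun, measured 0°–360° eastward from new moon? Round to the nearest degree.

From f = (1 − cos θ)/2: cos θ = 1 − 2×0.50 = 0.000; arccos → 90.0°.
Waning ⇒ past full, so θ = 360° − 90.0° = 270.0°.

270°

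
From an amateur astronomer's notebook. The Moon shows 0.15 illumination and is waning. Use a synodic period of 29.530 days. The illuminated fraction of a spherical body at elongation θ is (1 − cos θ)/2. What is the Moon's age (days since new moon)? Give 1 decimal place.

25.8 days

From f = (1 − cos θ)/2: cos θ = 1 − 2×0.15 = 0.700; arccos → 45.6°.
Since the Moon is past full (waning), take the reflex angle: θ = 360° − 45.6° = 314.4°.
That fraction of the synodic month is 314.4/360 × 29.530 d ≈ 25.79 d.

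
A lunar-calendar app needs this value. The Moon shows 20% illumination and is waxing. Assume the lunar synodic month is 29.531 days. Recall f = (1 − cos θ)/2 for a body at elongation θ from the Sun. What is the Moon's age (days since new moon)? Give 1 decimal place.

From f = (1 − cos θ)/2: cos θ = 1 − 2×0.20 = 0.600; arccos → 53.1°.
Waxing ⇒ before full, so θ = 53.1°.
Age = 29.531 × 53.1°/360° ≈ 4.36 days.

4.4 days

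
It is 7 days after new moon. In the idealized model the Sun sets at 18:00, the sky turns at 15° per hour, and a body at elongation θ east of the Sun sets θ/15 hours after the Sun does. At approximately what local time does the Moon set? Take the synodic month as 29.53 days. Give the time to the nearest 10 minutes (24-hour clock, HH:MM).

Elongation θ = 360° × 7/29.53 ≈ 85.3°.
At 15° of sky rotation per hour, 85.3° corresponds to a 5.69 h lag.
18:00 + 5.689 h ≈ 23:41 → 23:40 to the nearest ten minutes.

23:40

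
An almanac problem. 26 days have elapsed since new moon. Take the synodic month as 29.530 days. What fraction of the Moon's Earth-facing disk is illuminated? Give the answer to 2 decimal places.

Elongation θ = 360° × 26/29.530 ≈ 317.0°.
Illuminated fraction = (1 − cos 317.0°)/2 = (1 − 0.731)/2 ≈ 0.135.

0.13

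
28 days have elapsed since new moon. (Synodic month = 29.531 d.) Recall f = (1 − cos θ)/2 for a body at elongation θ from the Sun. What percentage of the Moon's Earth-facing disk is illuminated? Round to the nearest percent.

3%

The Moon has covered 28/29.531 of its cycle, so θ ≈ 360° × 28/29.531 = 341.3°.
Illuminated fraction = (1 − cos 341.3°)/2 = (1 − 0.947)/2 ≈ 0.026, so 3%.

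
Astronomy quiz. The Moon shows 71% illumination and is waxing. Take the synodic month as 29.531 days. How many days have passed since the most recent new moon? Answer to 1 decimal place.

9.4 days

From f = (1 − cos θ)/2: cos θ = 1 − 2×0.71 = -0.420; arccos → 114.8°.
Waxing ⇒ before full, so θ = 114.8°.
That fraction of the synodic month is 114.8/360 × 29.531 d ≈ 9.42 d.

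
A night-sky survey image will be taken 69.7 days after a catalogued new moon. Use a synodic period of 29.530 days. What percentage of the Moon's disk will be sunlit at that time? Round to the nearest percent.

69.7/29.530 = 2.360 lunations, so 2 complete cycles and 10.64 d into the next.
Elongation θ = 360° × 10.64/29.530 ≈ 129.7°.
cos 129.7° = (-0.639), so f = (1 − (-0.639))/2 = 0.819, so 82%.

82%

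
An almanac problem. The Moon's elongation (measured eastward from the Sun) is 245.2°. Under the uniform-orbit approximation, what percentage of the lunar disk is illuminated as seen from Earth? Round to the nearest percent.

cos 245.2° = (-0.419), so f = (1 − (-0.419))/2 = 0.710, i.e. 71%.

71%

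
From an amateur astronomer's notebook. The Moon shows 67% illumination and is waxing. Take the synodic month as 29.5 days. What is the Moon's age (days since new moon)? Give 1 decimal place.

9.0 days

From f = (1 − cos θ)/2: cos θ = 1 − 2×0.67 = -0.340; arccos → 109.9°.
The Moon is waxing (0°–180°), so θ = 109.9° directly.
Age = 29.5 × 109.9°/360° ≈ 9.00 days.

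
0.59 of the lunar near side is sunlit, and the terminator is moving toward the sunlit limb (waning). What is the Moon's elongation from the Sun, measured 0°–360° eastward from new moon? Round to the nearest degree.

260°

From f = (1 − cos θ)/2: cos θ = 1 − 2×0.59 = -0.180; arccos → 100.4°.
Since the Moon is past full (waning), take the reflex angle: θ = 360° − 100.4° = 259.6°.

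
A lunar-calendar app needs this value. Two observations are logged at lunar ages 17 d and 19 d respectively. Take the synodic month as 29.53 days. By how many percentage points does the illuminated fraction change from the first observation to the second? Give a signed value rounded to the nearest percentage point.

First observation: θ = 360°·17/29.53 = 207.2°, so f = 0.945.
Second observation: θ = 231.6°, f = 0.810.
Δf = 0.810 − 0.945 = -0.134, i.e. -13 pp.

-13 percentage points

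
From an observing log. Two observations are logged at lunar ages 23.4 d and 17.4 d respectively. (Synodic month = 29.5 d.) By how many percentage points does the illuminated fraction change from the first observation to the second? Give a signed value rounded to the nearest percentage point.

+56 percentage points

First observation: θ = 360°·23.4/29.5 = 285.6°, so f = 0.366.
Second observation: θ = 212.3°, f = 0.922.
Δf = 0.922 − 0.366 = +0.557, i.e. +56 pp.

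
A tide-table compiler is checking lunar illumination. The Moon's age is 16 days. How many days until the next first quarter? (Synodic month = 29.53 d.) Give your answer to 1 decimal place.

First quarter occurs at elongation 90°, i.e. at age 29.53 × 90/360 = 7.383 d.
This lunation's first quarter (7.383 d) has passed, so add one period: 36.913 − 16 = 20.913 days.

20.9 days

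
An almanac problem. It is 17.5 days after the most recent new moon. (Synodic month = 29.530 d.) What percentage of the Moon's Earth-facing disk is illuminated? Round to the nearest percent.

The Moon has covered 17.5/29.530 of its cycle, so θ ≈ 360° × 17.5/29.530 = 213.3°.
Illuminated fraction = (1 − cos 213.3°)/2 = (1 − (-0.835))/2 ≈ 0.918, so 92%.

92%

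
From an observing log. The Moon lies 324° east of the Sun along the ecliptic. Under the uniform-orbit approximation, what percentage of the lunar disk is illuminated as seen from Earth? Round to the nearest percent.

Half-versine of 324°: (1 − 0.809)/2 = 0.095, i.e. 10%.

10%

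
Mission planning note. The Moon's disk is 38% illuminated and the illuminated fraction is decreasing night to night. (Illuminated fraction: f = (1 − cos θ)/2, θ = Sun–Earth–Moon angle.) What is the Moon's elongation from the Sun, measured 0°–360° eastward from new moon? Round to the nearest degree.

284°

From f = (1 − cos θ)/2: cos θ = 1 − 2×0.38 = 0.240; arccos → 76.1°.
Since the Moon is past full (waning), take the reflex angle: θ = 360° − 76.1° = 283.9°.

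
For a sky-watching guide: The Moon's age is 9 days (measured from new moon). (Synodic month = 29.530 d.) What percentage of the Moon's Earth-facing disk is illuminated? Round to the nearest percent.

Elongation θ = 360° × 9/29.530 ≈ 109.7°.
Illuminated fraction = (1 − cos 109.7°)/2 = (1 − (-0.337))/2 ≈ 0.669, so 67%.

67%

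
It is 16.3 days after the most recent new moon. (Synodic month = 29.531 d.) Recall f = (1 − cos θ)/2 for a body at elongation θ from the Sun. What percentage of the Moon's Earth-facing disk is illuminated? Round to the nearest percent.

Elongation θ = 360° × 16.3/29.531 ≈ 198.7°.
cos 198.7° = (-0.947), so f = (1 − (-0.947))/2 = 0.974, so 97%.

97%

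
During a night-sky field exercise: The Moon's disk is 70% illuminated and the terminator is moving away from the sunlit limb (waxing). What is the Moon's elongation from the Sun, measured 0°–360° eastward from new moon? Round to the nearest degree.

cos θ = 1 − 2f = -0.400, giving a principal value of 113.6°.
Waxing ⇒ before full, so θ = 113.6°.

114°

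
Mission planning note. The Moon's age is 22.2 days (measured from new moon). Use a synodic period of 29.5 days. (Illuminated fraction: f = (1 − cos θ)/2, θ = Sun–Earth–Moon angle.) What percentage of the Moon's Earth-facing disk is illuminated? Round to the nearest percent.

49%

Elongation θ = 360° × 22.2/29.5 ≈ 270.9°.
With cos θ = 0.016, the lit fraction is (1 − 0.016)/2 ≈ 0.492, so 49%.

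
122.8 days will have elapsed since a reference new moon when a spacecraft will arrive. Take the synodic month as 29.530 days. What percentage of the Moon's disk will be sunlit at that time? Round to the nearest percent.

122.8/29.530 = 4.158 lunations, so 4 complete cycles and 4.68 d into the next.
Phase angle: θ = 360°·(4.68 d)/(29.530 d) = 57.1°.
With cos θ = 0.544, the lit fraction is (1 − 0.544)/2 ≈ 0.228, so 23%.

23%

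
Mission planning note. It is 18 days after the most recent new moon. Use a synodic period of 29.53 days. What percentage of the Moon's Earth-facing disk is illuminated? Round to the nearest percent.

89%

The Moon has covered 18/29.53 of its cycle, so θ ≈ 360° × 18/29.53 = 219.4°.
With cos θ = (-0.772), the lit fraction is (1 − (-0.772))/2 ≈ 0.886, so 89%.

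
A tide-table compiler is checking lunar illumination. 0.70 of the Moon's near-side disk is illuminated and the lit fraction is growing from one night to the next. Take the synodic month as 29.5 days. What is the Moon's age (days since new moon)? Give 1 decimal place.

cos θ = 1 − 2f = -0.400, giving a principal value of 113.6°.
The Moon is waxing (0°–180°), so θ = 113.6° directly.
At 360°/29.5 d per day, 113.6° corresponds to 9.31 days.

9.3 days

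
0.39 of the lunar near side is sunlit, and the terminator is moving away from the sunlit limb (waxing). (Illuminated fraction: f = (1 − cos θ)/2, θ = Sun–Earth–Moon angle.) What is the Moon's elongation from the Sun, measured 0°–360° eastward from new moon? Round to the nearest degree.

77°

From f = (1 − cos θ)/2: cos θ = 1 − 2×0.39 = 0.220; arccos → 77.3°.
Before full moon the principal value applies: θ = 77.3°.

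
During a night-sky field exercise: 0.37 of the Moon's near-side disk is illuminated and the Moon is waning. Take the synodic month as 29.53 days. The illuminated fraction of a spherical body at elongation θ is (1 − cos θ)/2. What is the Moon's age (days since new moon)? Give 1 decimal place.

23.4 days

cos θ = 1 − 2f = 0.260, giving a principal value of 74.9°.
A waning Moon lies in 180°–360°, so θ = 360° − 74.9° = 285.1°.
Age = 29.53 × 285.1°/360° ≈ 23.38 days.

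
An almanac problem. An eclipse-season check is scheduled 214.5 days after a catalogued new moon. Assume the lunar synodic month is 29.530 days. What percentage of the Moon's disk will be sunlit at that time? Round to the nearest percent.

Reduce mod P: 214.5 − 7×29.530 = 7.79 d into the current lunation.
Phase angle: θ = 360°·(7.79 d)/(29.530 d) = 95.0°.
cos 95.0° = (-0.087), so f = (1 − (-0.087))/2 = 0.543, so 54%.

54%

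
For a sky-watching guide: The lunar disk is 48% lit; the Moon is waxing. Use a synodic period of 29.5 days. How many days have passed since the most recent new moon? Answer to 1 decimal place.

Invert f = (1 − cos θ)/2 to get cos θ = 1 − 2(0.48) = 0.040, hence θ₀ = arccos 0.040 = 87.7°.
Before full moon the principal value applies: θ = 87.7°.
That fraction of the synodic month is 87.7/360 × 29.5 d ≈ 7.19 d.

7.2 days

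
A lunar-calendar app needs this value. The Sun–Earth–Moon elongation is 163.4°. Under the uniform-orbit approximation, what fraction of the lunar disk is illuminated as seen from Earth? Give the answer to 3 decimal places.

0.979

f = (1 − cos 163.4°)/2 = (1 − (-0.958))/2 ≈ 0.979.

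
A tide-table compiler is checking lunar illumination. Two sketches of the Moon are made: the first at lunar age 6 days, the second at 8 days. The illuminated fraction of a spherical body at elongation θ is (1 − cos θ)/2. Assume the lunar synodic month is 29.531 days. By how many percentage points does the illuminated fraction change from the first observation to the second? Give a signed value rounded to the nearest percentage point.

+21 pp

θ₁ = 360° × 6/29.531 = 73.1°, f₁ = (1 − cos θ₁)/2 = 0.355.
θ₂ = 360° × 8/29.531 = 97.5°, f₂ = (1 − cos θ₂)/2 = 0.565.
Change = f₂ − f₁ = +0.210 → +21 percentage points.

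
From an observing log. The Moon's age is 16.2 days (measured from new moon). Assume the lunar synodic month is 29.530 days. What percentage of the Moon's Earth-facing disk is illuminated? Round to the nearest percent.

Phase angle: θ = 360°·(16.2 d)/(29.530 d) = 197.5°.
Illuminated fraction = (1 − cos 197.5°)/2 = (1 − (-0.954))/2 ≈ 0.977, so 98%.

98%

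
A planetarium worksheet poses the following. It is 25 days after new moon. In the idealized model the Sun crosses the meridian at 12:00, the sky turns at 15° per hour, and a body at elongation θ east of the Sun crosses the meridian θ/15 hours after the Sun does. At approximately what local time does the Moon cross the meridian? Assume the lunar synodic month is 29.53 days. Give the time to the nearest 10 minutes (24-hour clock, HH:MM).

The Moon has covered 25/29.53 of its cycle, so θ ≈ 360° × 25/29.53 = 304.8°.
Delay after the Sun = 304.8° / (15°/h) ≈ 20.32 h.
12:00 + 20.318 h ≈ 08:19 → 08:20 to the nearest ten minutes.

08:20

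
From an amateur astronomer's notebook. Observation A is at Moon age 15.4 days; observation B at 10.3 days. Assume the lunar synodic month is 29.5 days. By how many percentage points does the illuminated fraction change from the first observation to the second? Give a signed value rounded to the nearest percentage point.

-20 percentage points

First observation: θ = 360°·15.4/29.5 = 187.9°, so f = 0.995.
Second observation: θ = 125.7°, f = 0.792.
Δf = 0.792 − 0.995 = -0.203, i.e. -20 pp.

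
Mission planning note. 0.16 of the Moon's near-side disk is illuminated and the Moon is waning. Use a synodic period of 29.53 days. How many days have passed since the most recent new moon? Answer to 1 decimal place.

25.7 days

From f = (1 − cos θ)/2: cos θ = 1 − 2×0.16 = 0.680; arccos → 47.2°.
A waning Moon lies in 180°–360°, so θ = 360° − 47.2° = 312.8°.
Age = 29.53 × 312.8°/360° ≈ 25.66 days.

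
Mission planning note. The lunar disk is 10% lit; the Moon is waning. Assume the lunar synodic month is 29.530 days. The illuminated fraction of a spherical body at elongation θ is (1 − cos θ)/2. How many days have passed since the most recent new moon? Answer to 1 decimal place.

26.5 days

cos θ = 1 − 2f = 0.800, giving a principal value of 36.9°.
Since the Moon is past full (waning), take the reflex angle: θ = 360° − 36.9° = 323.1°.
Age = 29.530 × 323.1°/360° ≈ 26.51 days.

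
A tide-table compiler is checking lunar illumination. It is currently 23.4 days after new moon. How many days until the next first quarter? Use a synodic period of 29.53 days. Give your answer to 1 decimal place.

First quarter is 0.25 of the way through the cycle: age 0.25 × 29.53 = 7.383 d.
This lunation's first quarter (7.383 d) has passed, so add one period: 36.913 − 23.4 = 13.513 days.

13.5 days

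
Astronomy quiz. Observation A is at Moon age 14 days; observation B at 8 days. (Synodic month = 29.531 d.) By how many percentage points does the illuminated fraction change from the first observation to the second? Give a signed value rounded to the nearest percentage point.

First observation: θ = 360°·14/29.531 = 170.7°, so f = 0.993.
Second observation: θ = 97.5°, f = 0.565.
Δf = 0.565 − 0.993 = -0.428, i.e. -43 pp.

-43 pp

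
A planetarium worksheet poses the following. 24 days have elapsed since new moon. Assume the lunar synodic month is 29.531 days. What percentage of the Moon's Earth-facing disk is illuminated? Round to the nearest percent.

Elongation θ = 360° × 24/29.531 ≈ 292.6°.
cos 292.6° = 0.384, so f = (1 − 0.384)/2 = 0.308, so 31%.

31%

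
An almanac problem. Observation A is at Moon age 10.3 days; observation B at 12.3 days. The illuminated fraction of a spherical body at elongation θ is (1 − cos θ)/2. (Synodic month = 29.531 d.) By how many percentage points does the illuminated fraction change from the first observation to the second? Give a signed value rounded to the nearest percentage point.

θ₁ = 360° × 10.3/29.531 = 125.6°, f₁ = (1 − cos θ₁)/2 = 0.791.
θ₂ = 360° × 12.3/29.531 = 149.9°, f₂ = (1 − cos θ₂)/2 = 0.933.
Change = f₂ − f₁ = +0.142 → +14 percentage points.

+14 pp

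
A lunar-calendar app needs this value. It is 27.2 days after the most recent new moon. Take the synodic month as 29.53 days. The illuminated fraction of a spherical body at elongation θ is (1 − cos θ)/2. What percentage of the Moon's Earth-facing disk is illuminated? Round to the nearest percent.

Elongation θ = 360° × 27.2/29.53 ≈ 331.6°.
cos 331.6° = 0.880, so f = (1 − 0.880)/2 = 0.060, so 6%.

6%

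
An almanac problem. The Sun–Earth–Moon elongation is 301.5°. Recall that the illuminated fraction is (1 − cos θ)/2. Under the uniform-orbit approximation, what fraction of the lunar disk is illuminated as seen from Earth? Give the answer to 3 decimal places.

0.239

cos 301.5° = 0.522, so f = (1 − 0.522)/2 = 0.239.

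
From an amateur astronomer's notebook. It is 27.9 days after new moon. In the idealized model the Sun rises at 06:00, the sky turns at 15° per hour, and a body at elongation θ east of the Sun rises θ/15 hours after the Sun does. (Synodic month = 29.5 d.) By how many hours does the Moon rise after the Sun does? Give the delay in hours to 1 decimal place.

22.7 h

Phase angle: θ = 360°·(27.9 d)/(29.5 d) = 340.5°.
Delay after the Sun = 340.5° / (15°/h) ≈ 22.70 h.
So the Moon rises 22.70 h after the Sun.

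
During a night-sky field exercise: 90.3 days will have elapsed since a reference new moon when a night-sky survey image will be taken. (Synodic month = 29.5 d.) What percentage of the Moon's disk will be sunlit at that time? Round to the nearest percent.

4%

90.3/29.5 = 3.061 lunations, so 3 complete cycles and 1.80 d into the next.
The Moon has covered 1.80/29.5 of its cycle, so θ ≈ 360° × 1.80/29.5 = 22.0°.
With cos θ = 0.927, the lit fraction is (1 − 0.927)/2 ≈ 0.036, so 4%.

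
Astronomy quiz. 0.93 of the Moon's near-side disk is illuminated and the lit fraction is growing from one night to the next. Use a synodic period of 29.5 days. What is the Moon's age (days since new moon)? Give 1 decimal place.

cos θ = 1 − 2f = -0.860, giving a principal value of 149.3°.
Before full moon the principal value applies: θ = 149.3°.
At 360°/29.5 d per day, 149.3° corresponds to 12.24 days.

12.2 days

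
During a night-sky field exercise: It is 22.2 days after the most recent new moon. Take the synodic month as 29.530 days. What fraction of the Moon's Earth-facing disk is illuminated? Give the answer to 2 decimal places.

The Moon has covered 22.2/29.530 of its cycle, so θ ≈ 360° × 22.2/29.530 = 270.6°.
Illuminated fraction = (1 − cos 270.6°)/2 = (1 − 0.011)/2 ≈ 0.494.

0.49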